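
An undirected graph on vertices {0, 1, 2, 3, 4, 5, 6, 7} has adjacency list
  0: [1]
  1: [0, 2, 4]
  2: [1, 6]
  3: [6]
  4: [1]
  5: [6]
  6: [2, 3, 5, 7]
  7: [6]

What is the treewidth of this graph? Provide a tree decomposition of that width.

Every bag has size at most 2, so the width is 2 − 1 = 1 and tw(G) ≤ 1. Any graph with an edge has treewidth ≥ 1, and G has the edge 2–1. Combining the bounds, tw(G) = 1.

Treewidth 1.
One optimal decomposition is:
Bags: B1 = {1, 2}  B2 = {2, 6}  B3 = {5, 6}  B4 = {6, 7}  B5 = {1, 4}  B6 = {3, 6}  B7 = {0, 1}
Tree: B1–B2, B2–B3, B3–B4, B1–B5, B2–B6, B5–B7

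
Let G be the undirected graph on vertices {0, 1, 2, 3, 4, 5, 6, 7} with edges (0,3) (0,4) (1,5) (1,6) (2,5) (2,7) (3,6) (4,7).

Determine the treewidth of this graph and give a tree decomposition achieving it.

Every bag has size at most 3, so the width is 3 − 1 = 2 and tw(G) ≤ 2. The edges 5–1–6–3–0–4–7–2–5 form a cycle, so G is not a tree and its treewidth is at least 2. Hence tw(G) = 2 exactly.

Treewidth 2.
One such decomposition:
Bags: B1 = {1, 5, 6}  B2 = {3, 5, 6}  B3 = {0, 3, 5}  B4 = {0, 4, 5}  B5 = {4, 5, 7}  B6 = {2, 5, 7}
Tree: B1–B2, B2–B3, B3–B4, B4–B5, B5–B6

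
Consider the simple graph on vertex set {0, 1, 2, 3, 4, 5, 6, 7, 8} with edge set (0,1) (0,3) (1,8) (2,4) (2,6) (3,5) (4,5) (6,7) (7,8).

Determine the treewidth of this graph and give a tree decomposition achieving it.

Treewidth 2.
One such decomposition:
Bags: B1 = {2, 6, 7}  B2 = {2, 7, 8}  B3 = {1, 2, 8}  B4 = {0, 1, 2}  B5 = {0, 2, 3}  B6 = {2, 3, 5}  B7 = {2, 4, 5}
Tree: B1–B2, B2–B3, B3–B4, B4–B5, B5–B6, B6–B7

The largest bag has 3 vertices, giving width 2; this decomposition certifies tw(G) ≤ 2. Since 2–6–7–8–1–0–3–5–4–2 is a cycle in G, G is not acyclic. Forests are exactly the graphs of treewidth ≤ 1, so tw(G) ≥ 2. Combining the bounds, tw(G) = 2.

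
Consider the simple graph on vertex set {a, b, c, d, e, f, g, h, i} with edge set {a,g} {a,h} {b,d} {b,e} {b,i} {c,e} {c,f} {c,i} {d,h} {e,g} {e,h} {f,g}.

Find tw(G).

3

A width-3 tree decomposition is:
Bags: B1 = {b, d, h, i}  B2 = {b, e, h, i}  B3 = {c, e, h, i}  B4 = {a, c, e, h}  B5 = {a, c, e, g}  B6 = {a, c, f, g}
Tree: B1–B2, B2–B3, B3–B4, B4–B5, B5–B6
The largest bag has 4 vertices, giving width 3; this decomposition certifies tw(G) ≤ 3. For the lower bound: the 4 vertex sets {b,d,i}, {h}, {e}, {a,c,f,g} are disjoint, each induces a connected subgraph, and every pair is joined by at least one edge of G. Contracting each set to a single vertex therefore yields K_{4} as a minor, and since treewidth is minor-monotone, tw(G) ≥ tw(K_{4}) = 3. The upper and lower bounds meet at 3, so that is the treewidth.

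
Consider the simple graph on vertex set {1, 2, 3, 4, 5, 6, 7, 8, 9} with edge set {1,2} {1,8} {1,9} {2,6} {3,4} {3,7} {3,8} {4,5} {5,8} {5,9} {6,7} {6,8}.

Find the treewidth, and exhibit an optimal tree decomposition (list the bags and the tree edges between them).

The largest bag has 4 vertices, giving width 3; this decomposition certifies tw(G) ≤ 3. For the lower bound: the 4 vertex sets {3,4,7}, {5}, {8}, {1,2,6,9} are disjoint, each induces a connected subgraph, and every pair is joined by at least one edge of G. Contracting each set to a single vertex therefore yields K_{4} as a minor, and since treewidth is minor-monotone, tw(G) ≥ tw(K_{4}) = 3. Therefore the treewidth is 3.

Treewidth 3.
One such decomposition:
Bags: B1 = {3, 4, 5, 7}  B2 = {3, 5, 7, 8}  B3 = {5, 6, 7, 8}  B4 = {5, 6, 8, 9}  B5 = {1, 6, 8, 9}  B6 = {1, 2, 6, 9}
Tree: B1–B2, B2–B3, B3–B4, B4–B5, B5–B6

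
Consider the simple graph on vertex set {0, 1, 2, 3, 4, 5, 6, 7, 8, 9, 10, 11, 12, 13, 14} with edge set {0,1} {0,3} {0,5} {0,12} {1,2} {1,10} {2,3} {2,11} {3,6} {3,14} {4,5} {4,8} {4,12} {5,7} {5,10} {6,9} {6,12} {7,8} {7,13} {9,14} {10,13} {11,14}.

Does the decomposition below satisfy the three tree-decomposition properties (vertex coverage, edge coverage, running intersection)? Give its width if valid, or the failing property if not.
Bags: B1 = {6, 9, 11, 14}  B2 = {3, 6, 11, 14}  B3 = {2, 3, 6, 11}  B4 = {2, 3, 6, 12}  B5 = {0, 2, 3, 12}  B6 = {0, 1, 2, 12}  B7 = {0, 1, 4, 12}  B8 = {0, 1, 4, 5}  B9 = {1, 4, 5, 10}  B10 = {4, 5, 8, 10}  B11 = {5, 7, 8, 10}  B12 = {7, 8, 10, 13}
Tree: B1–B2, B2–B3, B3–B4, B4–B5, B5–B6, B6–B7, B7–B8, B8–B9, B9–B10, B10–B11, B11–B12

Checking the three conditions: (i) the bags cover all of {0, 1, 2, 3, 4, 5, 6, 7, 8, 9, 10, 11, 12, 13, 14}; (ii) for each edge, some bag contains both endpoints; (iii) the bags containing any fixed vertex form a subtree. All hold, so the decomposition is valid with width 4 − 1 = 3.

Yes; width 3.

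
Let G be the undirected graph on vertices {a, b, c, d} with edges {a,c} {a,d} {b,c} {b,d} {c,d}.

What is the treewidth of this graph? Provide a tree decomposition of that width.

Every bag has size at most 3, so the width is 3 − 1 = 2 and tw(G) ≤ 2. On the other hand G contains the 3-clique {a, c, d}. A clique must lie in a single bag of any decomposition, so no decomposition can have width below 2. Therefore the treewidth is 2.

Treewidth 2.
Bags: B1 = {b, c, d}  B2 = {a, c, d}
Tree: B1–B2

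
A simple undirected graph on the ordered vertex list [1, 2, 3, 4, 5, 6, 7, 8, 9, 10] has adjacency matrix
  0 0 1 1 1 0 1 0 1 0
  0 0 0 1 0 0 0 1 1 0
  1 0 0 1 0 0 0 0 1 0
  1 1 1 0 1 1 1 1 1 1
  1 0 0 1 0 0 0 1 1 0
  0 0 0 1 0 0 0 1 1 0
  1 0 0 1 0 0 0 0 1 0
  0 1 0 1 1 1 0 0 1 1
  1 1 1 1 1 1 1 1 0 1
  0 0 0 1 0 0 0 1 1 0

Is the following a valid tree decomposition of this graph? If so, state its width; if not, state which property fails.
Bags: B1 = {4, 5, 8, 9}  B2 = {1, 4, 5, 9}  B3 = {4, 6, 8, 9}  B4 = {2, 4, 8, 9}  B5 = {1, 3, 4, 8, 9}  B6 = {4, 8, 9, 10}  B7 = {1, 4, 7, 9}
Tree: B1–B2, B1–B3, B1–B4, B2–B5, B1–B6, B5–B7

A tree decomposition must satisfy three properties: every vertex lies in some bag; for every edge, both endpoints lie together in some bag; and for every vertex, the bags containing it form a connected subtree. Here bags containing vertex 8 are not connected in the tree, so the decomposition is invalid.

No — bags containing vertex 8 are not connected in the tree.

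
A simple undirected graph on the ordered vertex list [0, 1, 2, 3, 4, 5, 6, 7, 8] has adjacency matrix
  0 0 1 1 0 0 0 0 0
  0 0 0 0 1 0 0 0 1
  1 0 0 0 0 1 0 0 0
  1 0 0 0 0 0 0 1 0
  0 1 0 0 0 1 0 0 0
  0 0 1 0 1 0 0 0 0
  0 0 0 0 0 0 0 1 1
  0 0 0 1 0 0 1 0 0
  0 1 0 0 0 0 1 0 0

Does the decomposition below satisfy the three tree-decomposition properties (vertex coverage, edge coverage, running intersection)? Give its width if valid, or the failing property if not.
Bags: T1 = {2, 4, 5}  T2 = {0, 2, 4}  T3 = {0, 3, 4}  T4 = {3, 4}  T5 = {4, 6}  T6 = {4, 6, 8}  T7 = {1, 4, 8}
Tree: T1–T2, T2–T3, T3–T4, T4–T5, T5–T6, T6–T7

A tree decomposition must satisfy three properties: every vertex lies in some bag; for every edge, both endpoints lie together in some bag; and for every vertex, the bags containing it form a connected subtree. Here vertex 7 appears in no bag, so the decomposition is invalid.

No — vertex 7 appears in no bag.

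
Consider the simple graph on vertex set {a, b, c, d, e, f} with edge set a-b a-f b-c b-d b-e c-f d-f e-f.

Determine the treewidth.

2

A width-2 tree decomposition is:
Bags: B1 = {a, b, f}  B2 = {b, e, f}  B3 = {b, d, f}  B4 = {b, c, f}
Tree: B1–B2, B2–B3, B3–B4
Each bag holds 3 vertices, so the decomposition has width 2, which upper-bounds the treewidth. Since f–a–b–e–f is a cycle in G, G is not acyclic. Forests are exactly the graphs of treewidth ≤ 1, so tw(G) ≥ 2. Hence tw(G) = 2 exactly.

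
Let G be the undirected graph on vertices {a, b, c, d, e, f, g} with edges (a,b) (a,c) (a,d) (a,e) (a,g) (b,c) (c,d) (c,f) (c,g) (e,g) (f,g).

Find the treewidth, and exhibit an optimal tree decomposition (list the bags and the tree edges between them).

Treewidth 2.
One optimal decomposition is:
Bags: B1 = {a, c, d}  B2 = {a, c, g}  B3 = {c, f, g}  B4 = {a, b, c}  B5 = {a, e, g}
Tree: B1–B2, B2–B3, B1–B4, B2–B5

The largest bag has 3 vertices, giving width 2; this decomposition certifies tw(G) ≤ 2. Conversely, {a, e, g} is a clique of size 3, and the vertices of any clique must share a bag in every tree decomposition; so some bag has ≥ 3 vertices and tw(G) ≥ 2. Combining the bounds, tw(G) = 2.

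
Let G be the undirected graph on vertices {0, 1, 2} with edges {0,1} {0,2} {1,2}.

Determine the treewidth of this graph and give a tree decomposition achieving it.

A single bag containing all 3 vertices is trivially a valid decomposition of width 2. On the other hand G contains the 3-clique {0, 1, 2}. A clique must lie in a single bag of any decomposition, so no decomposition can have width below 2. Combining the bounds, tw(G) = 2.

Treewidth 2.
One such decomposition:
Bags: B1 = {0, 1, 2}
Tree: (single bag)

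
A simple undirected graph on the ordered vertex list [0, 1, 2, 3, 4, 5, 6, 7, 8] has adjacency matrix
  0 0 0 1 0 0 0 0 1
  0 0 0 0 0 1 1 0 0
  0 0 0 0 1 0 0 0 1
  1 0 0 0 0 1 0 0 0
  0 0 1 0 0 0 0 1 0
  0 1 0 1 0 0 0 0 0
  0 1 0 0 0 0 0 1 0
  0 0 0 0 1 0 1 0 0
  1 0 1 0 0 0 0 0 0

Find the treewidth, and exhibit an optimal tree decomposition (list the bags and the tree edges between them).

Treewidth 2.
One optimal decomposition is:
Bags: B1 = {1, 5, 6}  B2 = {3, 5, 6}  B3 = {0, 3, 6}  B4 = {0, 6, 8}  B5 = {2, 6, 8}  B6 = {2, 4, 6}  B7 = {4, 6, 7}
Tree: B1–B2, B2–B3, B3–B4, B4–B5, B5–B6, B6–B7

The largest bag has 3 vertices, giving width 2; this decomposition certifies tw(G) ≤ 2. For the lower bound, G contains the cycle 6–1–5–3–0–8–2–4–7–6, so G is not a forest; only forests have treewidth ≤ 1, hence tw(G) ≥ 2. The upper and lower bounds meet at 2, so that is the treewidth.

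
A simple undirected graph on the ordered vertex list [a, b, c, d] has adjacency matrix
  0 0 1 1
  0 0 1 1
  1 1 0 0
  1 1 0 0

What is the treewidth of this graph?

A width-2 tree decomposition is:
Bags: B1 = {a, b, d}  B2 = {a, b, c}
Tree: B1–B2
Every bag has size at most 3, so the width is 3 − 1 = 2 and tw(G) ≤ 2. For the lower bound, G contains the cycle a–d–b–c–a, so G is not a forest; only forests have treewidth ≤ 1, hence tw(G) ≥ 2. The upper and lower bounds meet at 2, so that is the treewidth.

2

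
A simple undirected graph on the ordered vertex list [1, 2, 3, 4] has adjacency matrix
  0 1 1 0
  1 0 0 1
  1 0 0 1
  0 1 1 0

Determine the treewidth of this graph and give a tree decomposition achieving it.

The largest bag has 3 vertices, giving width 2; this decomposition certifies tw(G) ≤ 2. Since 1–2–4–3–1 is a cycle in G, G is not acyclic. Forests are exactly the graphs of treewidth ≤ 1, so tw(G) ≥ 2. Combining the bounds, tw(G) = 2.

Treewidth 2.
Bags: B1 = {1, 2, 4}  B2 = {1, 3, 4}
Tree: B1–B2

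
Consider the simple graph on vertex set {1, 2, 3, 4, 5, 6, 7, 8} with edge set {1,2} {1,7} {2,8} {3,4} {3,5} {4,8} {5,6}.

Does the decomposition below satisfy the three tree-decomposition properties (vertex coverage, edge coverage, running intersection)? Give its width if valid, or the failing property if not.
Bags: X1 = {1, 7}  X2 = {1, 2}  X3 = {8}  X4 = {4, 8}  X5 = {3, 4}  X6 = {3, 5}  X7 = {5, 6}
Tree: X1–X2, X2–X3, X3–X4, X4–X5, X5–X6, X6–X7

No — edge (2,8) lies in no bag.

A tree decomposition must satisfy three properties: every vertex lies in some bag; for every edge, both endpoints lie together in some bag; and for every vertex, the bags containing it form a connected subtree. Here edge (2,8) lies in no bag, so the decomposition is invalid.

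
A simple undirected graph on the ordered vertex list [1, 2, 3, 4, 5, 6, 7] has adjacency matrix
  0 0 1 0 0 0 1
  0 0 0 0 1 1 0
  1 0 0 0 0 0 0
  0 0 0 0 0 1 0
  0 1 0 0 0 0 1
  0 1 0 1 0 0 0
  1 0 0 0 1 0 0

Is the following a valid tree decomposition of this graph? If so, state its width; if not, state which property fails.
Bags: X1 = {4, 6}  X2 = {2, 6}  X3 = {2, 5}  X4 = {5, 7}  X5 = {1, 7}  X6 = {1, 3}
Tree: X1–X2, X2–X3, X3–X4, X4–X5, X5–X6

Checking the three conditions: (i) the bags cover all of {1, 2, 3, 4, 5, 6, 7}; (ii) for each edge, some bag contains both endpoints; (iii) the bags containing any fixed vertex form a subtree. All hold, so the decomposition is valid with width 2 − 1 = 1.

Yes; width 1.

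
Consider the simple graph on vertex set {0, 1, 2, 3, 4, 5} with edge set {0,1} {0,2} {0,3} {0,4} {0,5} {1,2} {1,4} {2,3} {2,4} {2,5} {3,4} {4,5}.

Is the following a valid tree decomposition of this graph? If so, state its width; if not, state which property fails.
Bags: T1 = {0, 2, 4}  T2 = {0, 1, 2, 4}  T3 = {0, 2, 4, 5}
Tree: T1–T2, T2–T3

No — vertex 3 appears in no bag.

A tree decomposition must satisfy three properties: every vertex lies in some bag; for every edge, both endpoints lie together in some bag; and for every vertex, the bags containing it form a connected subtree. Here vertex 3 appears in no bag, so the decomposition is invalid.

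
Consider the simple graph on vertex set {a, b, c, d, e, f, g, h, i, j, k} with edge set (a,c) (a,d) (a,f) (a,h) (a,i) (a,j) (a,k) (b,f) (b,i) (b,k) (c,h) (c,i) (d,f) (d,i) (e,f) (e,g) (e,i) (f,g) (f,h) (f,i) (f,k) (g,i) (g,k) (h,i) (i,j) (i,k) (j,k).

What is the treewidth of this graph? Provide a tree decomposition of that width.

Every bag has size at most 4, so the width is 4 − 1 = 3 and tw(G) ≤ 3. For the lower bound, the 4 vertices {a, i, j, k} are pairwise adjacent, and any tree decomposition puts a clique entirely inside one bag — forcing width ≥ 3. Hence tw(G) = 3 exactly.

Treewidth 3.
One optimal decomposition is:
Bags: B1 = {a, f, i, k}  B2 = {b, f, i, k}  B3 = {a, f, h, i}  B4 = {f, g, i, k}  B5 = {e, f, g, i}  B6 = {a, i, j, k}  B7 = {a, d, f, i}  B8 = {a, c, h, i}
Tree: B1–B2, B1–B3, B1–B4, B4–B5, B1–B6, B3–B7, B3–B8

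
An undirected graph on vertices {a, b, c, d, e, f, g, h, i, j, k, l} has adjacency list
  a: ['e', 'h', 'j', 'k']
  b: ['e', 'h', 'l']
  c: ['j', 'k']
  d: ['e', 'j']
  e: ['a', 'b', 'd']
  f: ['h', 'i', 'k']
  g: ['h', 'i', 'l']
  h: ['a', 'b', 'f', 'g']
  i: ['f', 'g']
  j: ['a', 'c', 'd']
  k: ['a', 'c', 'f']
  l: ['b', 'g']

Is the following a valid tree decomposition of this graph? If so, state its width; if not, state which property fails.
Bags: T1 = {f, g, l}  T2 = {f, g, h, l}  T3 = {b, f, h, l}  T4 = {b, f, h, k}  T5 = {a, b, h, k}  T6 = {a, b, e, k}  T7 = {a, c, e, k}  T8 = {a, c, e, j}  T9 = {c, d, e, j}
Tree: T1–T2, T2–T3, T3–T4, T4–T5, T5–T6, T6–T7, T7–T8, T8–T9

No — vertex i appears in no bag.

A tree decomposition must satisfy three properties: every vertex lies in some bag; for every edge, both endpoints lie together in some bag; and for every vertex, the bags containing it form a connected subtree. Here vertex i appears in no bag, so the decomposition is invalid.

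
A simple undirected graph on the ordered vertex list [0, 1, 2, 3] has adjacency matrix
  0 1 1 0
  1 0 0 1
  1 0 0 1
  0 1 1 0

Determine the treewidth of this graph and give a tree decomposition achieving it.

Treewidth 2.
Bags: B1 = {0, 2, 3}  B2 = {0, 1, 3}
Tree: B1–B2

Each bag holds 3 vertices, so the decomposition has width 2, which upper-bounds the treewidth. For the lower bound, G contains the cycle 0–2–3–1–0, so G is not a forest; only forests have treewidth ≤ 1, hence tw(G) ≥ 2. Combining the bounds, tw(G) = 2.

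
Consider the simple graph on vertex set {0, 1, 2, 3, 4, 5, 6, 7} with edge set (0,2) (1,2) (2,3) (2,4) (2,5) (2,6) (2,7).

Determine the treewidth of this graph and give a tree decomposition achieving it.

Every bag has size at most 2, so the width is 2 − 1 = 1 and tw(G) ≤ 1. Any graph with an edge has treewidth ≥ 1, and G has the edge 2–0. Hence tw(G) = 1 exactly.

Treewidth 1.
One optimal decomposition is:
Bags: B1 = {0, 2}  B2 = {2, 4}  B3 = {1, 2}  B4 = {2, 6}  B5 = {2, 7}  B6 = {2, 5}  B7 = {2, 3}
Tree: B1–B2, B2–B3, B1–B4, B4–B5, B5–B6, B2–B7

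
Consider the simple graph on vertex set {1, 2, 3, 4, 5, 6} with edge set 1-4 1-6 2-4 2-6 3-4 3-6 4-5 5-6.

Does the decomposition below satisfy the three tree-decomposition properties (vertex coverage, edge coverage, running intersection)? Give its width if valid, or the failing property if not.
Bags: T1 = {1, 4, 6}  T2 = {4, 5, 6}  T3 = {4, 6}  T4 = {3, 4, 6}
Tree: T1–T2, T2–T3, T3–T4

A tree decomposition must satisfy three properties: every vertex lies in some bag; for every edge, both endpoints lie together in some bag; and for every vertex, the bags containing it form a connected subtree. Here vertex 2 appears in no bag, so the decomposition is invalid.

No — vertex 2 appears in no bag.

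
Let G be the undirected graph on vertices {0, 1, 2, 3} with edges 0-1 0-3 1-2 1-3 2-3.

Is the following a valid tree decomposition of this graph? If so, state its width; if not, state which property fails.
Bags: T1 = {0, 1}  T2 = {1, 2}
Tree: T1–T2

A tree decomposition must satisfy three properties: every vertex lies in some bag; for every edge, both endpoints lie together in some bag; and for every vertex, the bags containing it form a connected subtree. Here vertex 3 appears in no bag, so the decomposition is invalid.

No — vertex 3 appears in no bag.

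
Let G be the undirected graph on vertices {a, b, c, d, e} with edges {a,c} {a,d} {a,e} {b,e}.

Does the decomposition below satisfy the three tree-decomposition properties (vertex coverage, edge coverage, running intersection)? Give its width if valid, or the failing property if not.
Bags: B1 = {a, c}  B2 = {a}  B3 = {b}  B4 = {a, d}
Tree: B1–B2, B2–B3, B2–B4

A tree decomposition must satisfy three properties: every vertex lies in some bag; for every edge, both endpoints lie together in some bag; and for every vertex, the bags containing it form a connected subtree. Here vertex e appears in no bag, so the decomposition is invalid.

No — vertex e appears in no bag.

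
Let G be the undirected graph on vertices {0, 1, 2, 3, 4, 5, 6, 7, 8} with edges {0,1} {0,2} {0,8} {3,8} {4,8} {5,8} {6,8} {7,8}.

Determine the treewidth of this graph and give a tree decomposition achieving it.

Every bag has size at most 2, so the width is 2 − 1 = 1 and tw(G) ≤ 1. Since G has at least one edge (e.g. 8–0), it is not an edgeless graph, so tw(G) ≥ 1. Combining the bounds, tw(G) = 1.

Treewidth 1.
Bags: B1 = {0, 8}  B2 = {4, 8}  B3 = {3, 8}  B4 = {6, 8}  B5 = {7, 8}  B6 = {0, 2}  B7 = {0, 1}  B8 = {5, 8}
Tree: B1–B2, B1–B3, B1–B4, B1–B5, B1–B6, B1–B7, B3–B8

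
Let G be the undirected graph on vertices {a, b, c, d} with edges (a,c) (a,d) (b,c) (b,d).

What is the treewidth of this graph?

A width-2 tree decomposition is:
Bags: B1 = {b, c, d}  B2 = {a, c, d}
Tree: B1–B2
Each bag holds 3 vertices, so the decomposition has width 2, which upper-bounds the treewidth. For the lower bound, G contains the cycle d–b–c–a–d, so G is not a forest; only forests have treewidth ≤ 1, hence tw(G) ≥ 2. Therefore the treewidth is 2.

2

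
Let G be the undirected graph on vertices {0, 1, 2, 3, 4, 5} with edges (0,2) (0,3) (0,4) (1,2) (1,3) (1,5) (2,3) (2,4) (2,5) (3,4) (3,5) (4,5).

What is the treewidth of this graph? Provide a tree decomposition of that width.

Treewidth 3.
One optimal decomposition is:
Bags: B1 = {0, 2, 3, 4}  B2 = {2, 3, 4, 5}  B3 = {1, 2, 3, 5}
Tree: B1–B2, B2–B3

The largest bag has 4 vertices, giving width 3; this decomposition certifies tw(G) ≤ 3. On the other hand G contains the 4-clique {1, 2, 3, 5}. A clique must lie in a single bag of any decomposition, so no decomposition can have width below 3. Combining the bounds, tw(G) = 3.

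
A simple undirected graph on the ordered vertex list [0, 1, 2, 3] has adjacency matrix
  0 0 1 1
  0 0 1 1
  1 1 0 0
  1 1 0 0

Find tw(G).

A width-2 tree decomposition is:
Bags: B1 = {1, 2, 3}  B2 = {0, 2, 3}
Tree: B1–B2
Every bag has size at most 3, so the width is 3 − 1 = 2 and tw(G) ≤ 2. For the lower bound, G contains the cycle 2–1–3–0–2, so G is not a forest; only forests have treewidth ≤ 1, hence tw(G) ≥ 2. Combining the bounds, tw(G) = 2.

2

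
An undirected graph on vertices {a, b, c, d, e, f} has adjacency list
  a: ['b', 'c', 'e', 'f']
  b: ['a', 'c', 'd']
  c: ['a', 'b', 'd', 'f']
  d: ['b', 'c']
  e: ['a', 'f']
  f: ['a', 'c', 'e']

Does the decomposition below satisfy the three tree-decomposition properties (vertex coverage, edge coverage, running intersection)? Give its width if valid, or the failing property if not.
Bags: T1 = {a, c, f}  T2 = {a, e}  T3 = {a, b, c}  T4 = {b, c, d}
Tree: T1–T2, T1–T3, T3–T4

No — edge (f,e) lies in no bag.

A tree decomposition must satisfy three properties: every vertex lies in some bag; for every edge, both endpoints lie together in some bag; and for every vertex, the bags containing it form a connected subtree. Here edge (f,e) lies in no bag, so the decomposition is invalid.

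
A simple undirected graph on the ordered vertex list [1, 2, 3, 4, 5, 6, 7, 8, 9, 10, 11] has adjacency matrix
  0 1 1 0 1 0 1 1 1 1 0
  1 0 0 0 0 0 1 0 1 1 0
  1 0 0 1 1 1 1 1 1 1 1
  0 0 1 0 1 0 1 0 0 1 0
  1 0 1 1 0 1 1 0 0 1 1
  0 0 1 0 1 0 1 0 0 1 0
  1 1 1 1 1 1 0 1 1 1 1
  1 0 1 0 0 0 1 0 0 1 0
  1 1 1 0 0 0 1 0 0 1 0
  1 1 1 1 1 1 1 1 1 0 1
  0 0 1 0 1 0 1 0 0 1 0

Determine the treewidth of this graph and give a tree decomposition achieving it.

The largest bag has 5 vertices, giving width 4; this decomposition certifies tw(G) ≤ 4. Conversely, {1, 2, 7, 9, 10} is a clique of size 5, and the vertices of any clique must share a bag in every tree decomposition; so some bag has ≥ 5 vertices and tw(G) ≥ 4. The upper and lower bounds meet at 4, so that is the treewidth.

Treewidth 4.
Bags: B1 = {3, 5, 7, 10, 11}  B2 = {1, 3, 5, 7, 10}  B3 = {1, 3, 7, 9, 10}  B4 = {1, 3, 7, 8, 10}  B5 = {1, 2, 7, 9, 10}  B6 = {3, 4, 5, 7, 10}  B7 = {3, 5, 6, 7, 10}
Tree: B1–B2, B2–B3, B2–B4, B3–B5, B2–B6, B2–B7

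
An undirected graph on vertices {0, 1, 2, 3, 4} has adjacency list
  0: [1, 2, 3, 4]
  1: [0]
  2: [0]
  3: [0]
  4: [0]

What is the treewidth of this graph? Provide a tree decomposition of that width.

Treewidth 1.
One optimal decomposition is:
Bags: B1 = {0, 2}  B2 = {0, 3}  B3 = {0, 4}  B4 = {0, 1}
Tree: B1–B2, B1–B3, B2–B4

The largest bag has 2 vertices, giving width 1; this decomposition certifies tw(G) ≤ 1. G has an edge, so its treewidth is at least 1. The upper and lower bounds meet at 1, so that is the treewidth.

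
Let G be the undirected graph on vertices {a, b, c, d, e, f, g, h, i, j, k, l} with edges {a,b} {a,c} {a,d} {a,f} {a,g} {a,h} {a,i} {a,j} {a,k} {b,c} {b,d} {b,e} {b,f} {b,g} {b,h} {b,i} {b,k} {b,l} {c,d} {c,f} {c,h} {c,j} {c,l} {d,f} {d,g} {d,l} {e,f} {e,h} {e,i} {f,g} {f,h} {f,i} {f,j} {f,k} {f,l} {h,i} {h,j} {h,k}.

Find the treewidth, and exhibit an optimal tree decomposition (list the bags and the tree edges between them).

The largest bag has 5 vertices, giving width 4; this decomposition certifies tw(G) ≤ 4. For the lower bound, the 5 vertices {a, c, f, h, j} are pairwise adjacent, and any tree decomposition puts a clique entirely inside one bag — forcing width ≥ 4. Therefore the treewidth is 4.

Treewidth 4.
One optimal decomposition is:
Bags: B1 = {a, b, c, f, h}  B2 = {a, b, c, d, f}  B3 = {a, b, f, h, k}  B4 = {a, c, f, h, j}  B5 = {a, b, d, f, g}  B6 = {a, b, f, h, i}  B7 = {b, e, f, h, i}  B8 = {b, c, d, f, l}
Tree: B1–B2, B1–B3, B1–B4, B2–B5, B3–B6, B6–B7, B2–B8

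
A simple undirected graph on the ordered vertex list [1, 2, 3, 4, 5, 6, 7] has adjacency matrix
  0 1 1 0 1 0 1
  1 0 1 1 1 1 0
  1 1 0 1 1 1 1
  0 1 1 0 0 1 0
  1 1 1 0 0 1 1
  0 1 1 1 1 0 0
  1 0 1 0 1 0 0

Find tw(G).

3

A width-3 tree decomposition is:
Bags: B1 = {2, 3, 4, 6}  B2 = {2, 3, 5, 6}  B3 = {1, 2, 3, 5}  B4 = {1, 3, 5, 7}
Tree: B1–B2, B2–B3, B3–B4
Every bag has size at most 4, so the width is 4 − 1 = 3 and tw(G) ≤ 3. For the lower bound, the 4 vertices {2, 3, 4, 6} are pairwise adjacent, and any tree decomposition puts a clique entirely inside one bag — forcing width ≥ 3. Hence tw(G) = 3 exactly.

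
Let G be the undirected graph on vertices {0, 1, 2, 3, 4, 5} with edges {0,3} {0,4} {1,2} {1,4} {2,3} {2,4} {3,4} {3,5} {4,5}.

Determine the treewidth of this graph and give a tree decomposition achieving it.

Treewidth 2.
One such decomposition:
Bags: B1 = {2, 3, 4}  B2 = {1, 2, 4}  B3 = {0, 3, 4}  B4 = {3, 4, 5}
Tree: B1–B2, B1–B3, B3–B4

Every bag has size at most 3, so the width is 3 − 1 = 2 and tw(G) ≤ 2. On the other hand G contains the 3-clique {1, 2, 4}. A clique must lie in a single bag of any decomposition, so no decomposition can have width below 2. Combining the bounds, tw(G) = 2.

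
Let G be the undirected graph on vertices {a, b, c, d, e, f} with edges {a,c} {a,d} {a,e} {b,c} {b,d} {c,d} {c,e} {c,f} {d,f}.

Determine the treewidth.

A width-2 tree decomposition is:
Bags: B1 = {c, d, f}  B2 = {a, c, d}  B3 = {b, c, d}  B4 = {a, c, e}
Tree: B1–B2, B2–B3, B2–B4
Every bag has size at most 3, so the width is 3 − 1 = 2 and tw(G) ≤ 2. For the lower bound, the 3 vertices {a, c, d} are pairwise adjacent, and any tree decomposition puts a clique entirely inside one bag — forcing width ≥ 2. Therefore the treewidth is 2.

2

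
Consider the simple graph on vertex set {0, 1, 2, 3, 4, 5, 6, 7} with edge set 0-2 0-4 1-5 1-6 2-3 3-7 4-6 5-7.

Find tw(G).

2

A width-2 tree decomposition is:
Bags: B1 = {1, 5, 7}  B2 = {1, 6, 7}  B3 = {4, 6, 7}  B4 = {0, 4, 7}  B5 = {0, 2, 7}  B6 = {2, 3, 7}
Tree: B1–B2, B2–B3, B3–B4, B4–B5, B5–B6
Every bag has size at most 3, so the width is 3 − 1 = 2 and tw(G) ≤ 2. Since 7–5–1–6–4–0–2–3–7 is a cycle in G, G is not acyclic. Forests are exactly the graphs of treewidth ≤ 1, so tw(G) ≥ 2. Combining the bounds, tw(G) = 2.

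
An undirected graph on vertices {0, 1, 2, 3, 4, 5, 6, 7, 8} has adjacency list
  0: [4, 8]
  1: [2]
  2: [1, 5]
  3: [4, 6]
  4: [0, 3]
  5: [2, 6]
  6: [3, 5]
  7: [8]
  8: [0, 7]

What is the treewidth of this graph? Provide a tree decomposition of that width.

Every bag has size at most 2, so the width is 2 − 1 = 1 and tw(G) ≤ 1. G has an edge, so its treewidth is at least 1. Hence tw(G) = 1 exactly.

Treewidth 1.
One such decomposition:
Bags: B1 = {1, 2}  B2 = {2, 5}  B3 = {5, 6}  B4 = {3, 6}  B5 = {3, 4}  B6 = {0, 4}  B7 = {0, 8}  B8 = {7, 8}
Tree: B1–B2, B2–B3, B3–B4, B4–B5, B5–B6, B6–B7, B7–B8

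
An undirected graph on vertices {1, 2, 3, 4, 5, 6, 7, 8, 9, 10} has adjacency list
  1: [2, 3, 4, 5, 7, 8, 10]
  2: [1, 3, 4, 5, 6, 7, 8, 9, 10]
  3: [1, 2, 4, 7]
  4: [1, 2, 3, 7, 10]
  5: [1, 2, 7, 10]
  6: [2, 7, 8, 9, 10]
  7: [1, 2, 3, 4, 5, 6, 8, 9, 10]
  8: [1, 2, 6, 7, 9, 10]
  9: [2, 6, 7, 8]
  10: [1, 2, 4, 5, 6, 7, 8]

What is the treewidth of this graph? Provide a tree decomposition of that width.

The largest bag has 5 vertices, giving width 4; this decomposition certifies tw(G) ≤ 4. On the other hand G contains the 5-clique {1, 2, 7, 8, 10}. A clique must lie in a single bag of any decomposition, so no decomposition can have width below 4. Hence tw(G) = 4 exactly.

Treewidth 4.
One optimal decomposition is:
Bags: B1 = {1, 2, 7, 8, 10}  B2 = {1, 2, 4, 7, 10}  B3 = {2, 6, 7, 8, 10}  B4 = {2, 6, 7, 8, 9}  B5 = {1, 2, 3, 4, 7}  B6 = {1, 2, 5, 7, 10}
Tree: B1–B2, B1–B3, B3–B4, B2–B5, B1–B6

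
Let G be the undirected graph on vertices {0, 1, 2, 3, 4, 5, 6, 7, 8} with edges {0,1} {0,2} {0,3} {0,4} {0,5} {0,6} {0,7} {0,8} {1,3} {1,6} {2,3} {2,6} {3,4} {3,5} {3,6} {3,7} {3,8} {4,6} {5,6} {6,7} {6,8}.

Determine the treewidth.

3

A width-3 tree decomposition is:
Bags: B1 = {0, 1, 3, 6}  B2 = {0, 3, 5, 6}  B3 = {0, 3, 4, 6}  B4 = {0, 3, 6, 7}  B5 = {0, 3, 6, 8}  B6 = {0, 2, 3, 6}
Tree: B1–B2, B2–B3, B3–B4, B2–B5, B4–B6
Each bag holds 4 vertices, so the decomposition has width 3, which upper-bounds the treewidth. On the other hand G contains the 4-clique {0, 1, 3, 6}. A clique must lie in a single bag of any decomposition, so no decomposition can have width below 3. Therefore the treewidth is 3.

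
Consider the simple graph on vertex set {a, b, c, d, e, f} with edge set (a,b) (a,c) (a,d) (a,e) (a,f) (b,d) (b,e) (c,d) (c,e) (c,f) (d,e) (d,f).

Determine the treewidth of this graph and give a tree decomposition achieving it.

The largest bag has 4 vertices, giving width 3; this decomposition certifies tw(G) ≤ 3. For the lower bound, the 4 vertices {a, c, d, e} are pairwise adjacent, and any tree decomposition puts a clique entirely inside one bag — forcing width ≥ 3. Therefore the treewidth is 3.

Treewidth 3.
One optimal decomposition is:
Bags: B1 = {a, c, d, e}  B2 = {a, c, d, f}  B3 = {a, b, d, e}
Tree: B1–B2, B1–B3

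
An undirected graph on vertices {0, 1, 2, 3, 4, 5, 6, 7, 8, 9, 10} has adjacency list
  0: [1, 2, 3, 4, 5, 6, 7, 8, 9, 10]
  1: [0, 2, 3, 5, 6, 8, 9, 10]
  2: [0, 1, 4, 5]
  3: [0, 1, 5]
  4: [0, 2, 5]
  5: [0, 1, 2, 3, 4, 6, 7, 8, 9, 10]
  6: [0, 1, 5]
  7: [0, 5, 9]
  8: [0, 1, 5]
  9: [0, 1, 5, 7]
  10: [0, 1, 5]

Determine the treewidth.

3

A width-3 tree decomposition is:
Bags: B1 = {0, 1, 3, 5}  B2 = {0, 1, 5, 10}  B3 = {0, 1, 2, 5}  B4 = {0, 1, 5, 9}  B5 = {0, 2, 4, 5}  B6 = {0, 1, 5, 6}  B7 = {0, 5, 7, 9}  B8 = {0, 1, 5, 8}
Tree: B1–B2, B1–B3, B3–B4, B3–B5, B1–B6, B4–B7, B6–B8
Each bag holds 4 vertices, so the decomposition has width 3, which upper-bounds the treewidth. For the lower bound, the 4 vertices {0, 1, 2, 5} are pairwise adjacent, and any tree decomposition puts a clique entirely inside one bag — forcing width ≥ 3. The upper and lower bounds meet at 3, so that is the treewidth.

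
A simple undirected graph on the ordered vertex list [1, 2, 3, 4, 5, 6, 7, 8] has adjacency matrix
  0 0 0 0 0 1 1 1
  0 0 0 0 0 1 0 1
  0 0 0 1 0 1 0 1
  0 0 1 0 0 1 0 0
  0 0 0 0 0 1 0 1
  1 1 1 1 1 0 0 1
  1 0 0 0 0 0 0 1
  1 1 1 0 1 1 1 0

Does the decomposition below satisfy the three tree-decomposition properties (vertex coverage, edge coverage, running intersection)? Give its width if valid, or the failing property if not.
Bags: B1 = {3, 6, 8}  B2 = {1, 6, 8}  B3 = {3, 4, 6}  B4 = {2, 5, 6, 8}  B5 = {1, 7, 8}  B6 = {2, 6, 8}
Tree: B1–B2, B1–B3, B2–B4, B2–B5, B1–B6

A tree decomposition must satisfy three properties: every vertex lies in some bag; for every edge, both endpoints lie together in some bag; and for every vertex, the bags containing it form a connected subtree. Here bags containing vertex 2 are not connected in the tree, so the decomposition is invalid.

No — bags containing vertex 2 are not connected in the tree.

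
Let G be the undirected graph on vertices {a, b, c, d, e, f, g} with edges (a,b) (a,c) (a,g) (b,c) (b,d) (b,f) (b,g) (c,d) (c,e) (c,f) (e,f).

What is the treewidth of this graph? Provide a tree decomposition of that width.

Each bag holds 3 vertices, so the decomposition has width 2, which upper-bounds the treewidth. On the other hand G contains the 3-clique {a, b, g}. A clique must lie in a single bag of any decomposition, so no decomposition can have width below 2. The upper and lower bounds meet at 2, so that is the treewidth.

Treewidth 2.
One such decomposition:
Bags: B1 = {a, b, c}  B2 = {b, c, f}  B3 = {a, b, g}  B4 = {c, e, f}  B5 = {b, c, d}
Tree: B1–B2, B1–B3, B2–B4, B1–B5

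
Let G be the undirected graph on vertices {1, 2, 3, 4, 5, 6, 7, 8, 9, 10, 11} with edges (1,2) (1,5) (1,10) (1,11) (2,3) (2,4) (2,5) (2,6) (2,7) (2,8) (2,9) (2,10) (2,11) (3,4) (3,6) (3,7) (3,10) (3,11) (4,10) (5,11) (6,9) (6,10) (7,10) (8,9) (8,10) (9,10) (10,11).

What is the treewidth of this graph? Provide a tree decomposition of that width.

Each bag holds 4 vertices, so the decomposition has width 3, which upper-bounds the treewidth. For the lower bound, the 4 vertices {2, 8, 9, 10} are pairwise adjacent, and any tree decomposition puts a clique entirely inside one bag — forcing width ≥ 3. The upper and lower bounds meet at 3, so that is the treewidth.

Treewidth 3.
Bags: B1 = {2, 3, 10, 11}  B2 = {2, 3, 4, 10}  B3 = {1, 2, 10, 11}  B4 = {2, 3, 6, 10}  B5 = {1, 2, 5, 11}  B6 = {2, 6, 9, 10}  B7 = {2, 8, 9, 10}  B8 = {2, 3, 7, 10}
Tree: B1–B2, B1–B3, B1–B4, B3–B5, B4–B6, B6–B7, B4–B8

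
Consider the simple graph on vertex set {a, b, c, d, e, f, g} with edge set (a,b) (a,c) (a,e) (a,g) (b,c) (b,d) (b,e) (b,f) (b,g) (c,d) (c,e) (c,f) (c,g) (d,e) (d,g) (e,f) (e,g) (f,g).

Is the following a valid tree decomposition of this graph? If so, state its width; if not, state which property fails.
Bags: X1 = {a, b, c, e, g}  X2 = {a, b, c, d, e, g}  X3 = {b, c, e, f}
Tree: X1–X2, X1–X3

A tree decomposition must satisfy three properties: every vertex lies in some bag; for every edge, both endpoints lie together in some bag; and for every vertex, the bags containing it form a connected subtree. Here edge (g,f) lies in no bag, so the decomposition is invalid.

No — edge (g,f) lies in no bag.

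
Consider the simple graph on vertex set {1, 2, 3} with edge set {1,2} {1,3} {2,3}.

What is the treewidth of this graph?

2

A width-2 tree decomposition is:
Bags: B1 = {1, 2, 3}
Tree: (single bag)
A single bag containing all 3 vertices is trivially a valid decomposition of width 2. For the lower bound, the 3 vertices {1, 2, 3} are pairwise adjacent, and any tree decomposition puts a clique entirely inside one bag — forcing width ≥ 2. Hence tw(G) = 2 exactly.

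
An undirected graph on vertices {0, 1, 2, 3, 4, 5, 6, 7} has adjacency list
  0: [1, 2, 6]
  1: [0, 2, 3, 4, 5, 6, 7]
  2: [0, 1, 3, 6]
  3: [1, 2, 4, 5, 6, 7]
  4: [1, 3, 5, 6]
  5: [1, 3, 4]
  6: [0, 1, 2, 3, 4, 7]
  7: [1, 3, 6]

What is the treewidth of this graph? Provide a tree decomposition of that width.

The largest bag has 4 vertices, giving width 3; this decomposition certifies tw(G) ≤ 3. On the other hand G contains the 4-clique {0, 1, 2, 6}. A clique must lie in a single bag of any decomposition, so no decomposition can have width below 3. Hence tw(G) = 3 exactly.

Treewidth 3.
One such decomposition:
Bags: B1 = {1, 3, 4, 6}  B2 = {1, 2, 3, 6}  B3 = {1, 3, 6, 7}  B4 = {0, 1, 2, 6}  B5 = {1, 3, 4, 5}
Tree: B1–B2, B2–B3, B2–B4, B1–B5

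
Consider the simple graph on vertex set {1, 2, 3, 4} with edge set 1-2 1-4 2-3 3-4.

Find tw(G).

A width-2 tree decomposition is:
Bags: B1 = {1, 2, 4}  B2 = {2, 3, 4}
Tree: B1–B2
The largest bag has 3 vertices, giving width 2; this decomposition certifies tw(G) ≤ 2. For the lower bound, G contains the cycle 2–1–4–3–2, so G is not a forest; only forests have treewidth ≤ 1, hence tw(G) ≥ 2. Therefore the treewidth is 2.

2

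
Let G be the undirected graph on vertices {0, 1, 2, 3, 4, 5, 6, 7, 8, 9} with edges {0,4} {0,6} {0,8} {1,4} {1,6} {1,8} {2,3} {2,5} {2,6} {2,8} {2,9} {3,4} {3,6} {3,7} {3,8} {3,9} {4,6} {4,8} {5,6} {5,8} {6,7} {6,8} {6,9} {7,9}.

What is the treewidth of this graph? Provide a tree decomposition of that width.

The largest bag has 4 vertices, giving width 3; this decomposition certifies tw(G) ≤ 3. For the lower bound, the 4 vertices {2, 3, 6, 8} are pairwise adjacent, and any tree decomposition puts a clique entirely inside one bag — forcing width ≥ 3. Therefore the treewidth is 3.

Treewidth 3.
One optimal decomposition is:
Bags: B1 = {3, 4, 6, 8}  B2 = {2, 3, 6, 8}  B3 = {0, 4, 6, 8}  B4 = {2, 3, 6, 9}  B5 = {2, 5, 6, 8}  B6 = {3, 6, 7, 9}  B7 = {1, 4, 6, 8}
Tree: B1–B2, B1–B3, B2–B4, B2–B5, B4–B6, B3–B7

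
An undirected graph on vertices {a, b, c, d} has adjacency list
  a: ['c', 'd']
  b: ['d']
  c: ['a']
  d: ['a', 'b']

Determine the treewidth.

1

A width-1 tree decomposition is:
Bags: B1 = {b, d}  B2 = {a, d}  B3 = {a, c}
Tree: B1–B2, B2–B3
The largest bag has 2 vertices, giving width 1; this decomposition certifies tw(G) ≤ 1. Since G has at least one edge (e.g. b–d), it is not an edgeless graph, so tw(G) ≥ 1. Combining the bounds, tw(G) = 1.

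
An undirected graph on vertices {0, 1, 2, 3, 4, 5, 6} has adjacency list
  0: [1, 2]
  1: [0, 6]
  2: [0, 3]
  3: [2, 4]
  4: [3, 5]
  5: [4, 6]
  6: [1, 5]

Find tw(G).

A width-2 tree decomposition is:
Bags: B1 = {0, 2, 3}  B2 = {0, 1, 3}  B3 = {1, 3, 6}  B4 = {3, 5, 6}  B5 = {3, 4, 5}
Tree: B1–B2, B2–B3, B3–B4, B4–B5
Every bag has size at most 3, so the width is 3 − 1 = 2 and tw(G) ≤ 2. The edges 3–2–0–1–6–5–4–3 form a cycle, so G is not a tree and its treewidth is at least 2. Hence tw(G) = 2 exactly.

2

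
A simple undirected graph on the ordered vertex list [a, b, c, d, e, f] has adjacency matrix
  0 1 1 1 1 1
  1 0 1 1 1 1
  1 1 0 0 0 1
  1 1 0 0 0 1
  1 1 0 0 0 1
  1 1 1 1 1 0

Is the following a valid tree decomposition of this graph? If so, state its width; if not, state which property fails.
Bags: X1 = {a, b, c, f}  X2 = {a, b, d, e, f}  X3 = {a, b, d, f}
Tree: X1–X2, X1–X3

No — bags containing vertex d are not connected in the tree.

A tree decomposition must satisfy three properties: every vertex lies in some bag; for every edge, both endpoints lie together in some bag; and for every vertex, the bags containing it form a connected subtree. Here bags containing vertex d are not connected in the tree, so the decomposition is invalid.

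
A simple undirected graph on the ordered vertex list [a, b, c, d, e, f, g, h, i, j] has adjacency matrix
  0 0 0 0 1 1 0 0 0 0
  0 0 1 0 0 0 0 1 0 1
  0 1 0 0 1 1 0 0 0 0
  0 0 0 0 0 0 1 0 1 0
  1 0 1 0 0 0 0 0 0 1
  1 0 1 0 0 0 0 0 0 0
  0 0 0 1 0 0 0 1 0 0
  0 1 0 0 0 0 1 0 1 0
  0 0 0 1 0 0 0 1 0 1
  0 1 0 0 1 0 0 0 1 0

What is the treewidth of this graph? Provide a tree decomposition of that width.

Treewidth 2.
One optimal decomposition is:
Bags: B1 = {a, e, f}  B2 = {c, e, f}  B3 = {c, e, j}  B4 = {b, c, j}  B5 = {b, i, j}  B6 = {b, h, i}  B7 = {d, h, i}  B8 = {d, g, h}
Tree: B1–B2, B2–B3, B3–B4, B4–B5, B5–B6, B6–B7, B7–B8

Each bag holds 3 vertices, so the decomposition has width 2, which upper-bounds the treewidth. Since a–f–c–e–a is a cycle in G, G is not acyclic. Forests are exactly the graphs of treewidth ≤ 1, so tw(G) ≥ 2. The upper and lower bounds meet at 2, so that is the treewidth.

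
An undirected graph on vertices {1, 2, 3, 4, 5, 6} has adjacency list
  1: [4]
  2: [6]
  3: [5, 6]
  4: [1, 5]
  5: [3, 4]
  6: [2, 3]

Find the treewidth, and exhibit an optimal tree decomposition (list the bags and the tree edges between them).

Every bag has size at most 2, so the width is 2 − 1 = 1 and tw(G) ≤ 1. G has an edge, so its treewidth is at least 1. The upper and lower bounds meet at 1, so that is the treewidth.

Treewidth 1.
One optimal decomposition is:
Bags: B1 = {2, 6}  B2 = {3, 6}  B3 = {3, 5}  B4 = {4, 5}  B5 = {1, 4}
Tree: B1–B2, B2–B3, B3–B4, B4–B5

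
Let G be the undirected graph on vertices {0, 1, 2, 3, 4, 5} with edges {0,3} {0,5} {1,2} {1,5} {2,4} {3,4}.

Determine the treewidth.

2

A width-2 tree decomposition is:
Bags: B1 = {0, 3, 5}  B2 = {3, 4, 5}  B3 = {2, 4, 5}  B4 = {1, 2, 5}
Tree: B1–B2, B2–B3, B3–B4
Each bag holds 3 vertices, so the decomposition has width 2, which upper-bounds the treewidth. For the lower bound, G contains the cycle 5–0–3–4–2–1–5, so G is not a forest; only forests have treewidth ≤ 1, hence tw(G) ≥ 2. Therefore the treewidth is 2.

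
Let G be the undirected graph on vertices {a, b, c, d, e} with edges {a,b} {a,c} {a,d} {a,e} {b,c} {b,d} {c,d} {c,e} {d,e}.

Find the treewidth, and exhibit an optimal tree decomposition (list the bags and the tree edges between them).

The largest bag has 4 vertices, giving width 3; this decomposition certifies tw(G) ≤ 3. On the other hand G contains the 4-clique {a, c, d, e}. A clique must lie in a single bag of any decomposition, so no decomposition can have width below 3. Hence tw(G) = 3 exactly.

Treewidth 3.
One optimal decomposition is:
Bags: B1 = {a, b, c, d}  B2 = {a, c, d, e}
Tree: B1–B2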